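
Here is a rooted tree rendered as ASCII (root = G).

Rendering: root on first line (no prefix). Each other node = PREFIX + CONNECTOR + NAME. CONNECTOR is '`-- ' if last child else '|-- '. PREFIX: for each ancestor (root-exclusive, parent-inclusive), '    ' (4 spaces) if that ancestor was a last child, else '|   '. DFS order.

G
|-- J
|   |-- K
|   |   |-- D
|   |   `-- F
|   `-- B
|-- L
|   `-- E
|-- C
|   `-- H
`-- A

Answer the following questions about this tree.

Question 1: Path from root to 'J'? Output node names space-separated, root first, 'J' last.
Answer: G J

Derivation:
Walk down from root: G -> J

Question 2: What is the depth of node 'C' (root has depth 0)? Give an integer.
Path from root to C: G -> C
Depth = number of edges = 1

Answer: 1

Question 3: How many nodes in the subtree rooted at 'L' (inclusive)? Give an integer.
Answer: 2

Derivation:
Subtree rooted at L contains: E, L
Count = 2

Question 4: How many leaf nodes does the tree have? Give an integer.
Answer: 6

Derivation:
Leaves (nodes with no children): A, B, D, E, F, H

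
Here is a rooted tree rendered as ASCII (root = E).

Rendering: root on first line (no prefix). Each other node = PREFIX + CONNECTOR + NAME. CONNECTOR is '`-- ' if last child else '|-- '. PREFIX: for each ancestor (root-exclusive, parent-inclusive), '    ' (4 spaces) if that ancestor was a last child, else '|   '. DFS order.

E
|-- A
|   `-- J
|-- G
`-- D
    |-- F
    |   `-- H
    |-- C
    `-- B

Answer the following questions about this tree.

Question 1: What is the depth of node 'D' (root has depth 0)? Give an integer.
Answer: 1

Derivation:
Path from root to D: E -> D
Depth = number of edges = 1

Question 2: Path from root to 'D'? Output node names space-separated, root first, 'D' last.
Answer: E D

Derivation:
Walk down from root: E -> D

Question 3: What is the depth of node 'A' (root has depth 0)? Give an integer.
Path from root to A: E -> A
Depth = number of edges = 1

Answer: 1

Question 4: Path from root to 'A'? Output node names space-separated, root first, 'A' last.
Answer: E A

Derivation:
Walk down from root: E -> A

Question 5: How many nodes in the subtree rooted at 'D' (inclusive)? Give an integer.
Subtree rooted at D contains: B, C, D, F, H
Count = 5

Answer: 5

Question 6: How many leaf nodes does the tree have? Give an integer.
Leaves (nodes with no children): B, C, G, H, J

Answer: 5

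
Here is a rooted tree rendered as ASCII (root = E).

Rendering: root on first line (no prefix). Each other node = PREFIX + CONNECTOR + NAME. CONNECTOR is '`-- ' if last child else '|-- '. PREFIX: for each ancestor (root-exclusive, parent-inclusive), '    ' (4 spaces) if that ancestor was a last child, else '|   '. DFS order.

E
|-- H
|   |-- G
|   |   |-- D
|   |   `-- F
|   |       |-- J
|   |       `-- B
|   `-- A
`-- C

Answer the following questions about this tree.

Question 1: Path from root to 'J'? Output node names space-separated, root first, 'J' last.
Answer: E H G F J

Derivation:
Walk down from root: E -> H -> G -> F -> J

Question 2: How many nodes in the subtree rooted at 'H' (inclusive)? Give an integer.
Subtree rooted at H contains: A, B, D, F, G, H, J
Count = 7

Answer: 7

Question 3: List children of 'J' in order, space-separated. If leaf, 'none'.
Answer: none

Derivation:
Node J's children (from adjacency): (leaf)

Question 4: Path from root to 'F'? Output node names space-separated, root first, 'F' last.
Answer: E H G F

Derivation:
Walk down from root: E -> H -> G -> F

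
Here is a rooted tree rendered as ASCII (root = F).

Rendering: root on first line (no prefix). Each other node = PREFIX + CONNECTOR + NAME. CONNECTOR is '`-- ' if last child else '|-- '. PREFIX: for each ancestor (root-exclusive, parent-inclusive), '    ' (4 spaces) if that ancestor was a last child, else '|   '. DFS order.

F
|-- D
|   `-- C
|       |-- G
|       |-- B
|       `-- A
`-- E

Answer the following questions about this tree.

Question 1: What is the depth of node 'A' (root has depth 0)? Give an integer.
Path from root to A: F -> D -> C -> A
Depth = number of edges = 3

Answer: 3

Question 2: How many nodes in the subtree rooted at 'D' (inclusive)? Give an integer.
Answer: 5

Derivation:
Subtree rooted at D contains: A, B, C, D, G
Count = 5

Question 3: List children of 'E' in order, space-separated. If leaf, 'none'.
Answer: none

Derivation:
Node E's children (from adjacency): (leaf)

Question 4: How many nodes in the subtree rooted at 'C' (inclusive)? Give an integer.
Answer: 4

Derivation:
Subtree rooted at C contains: A, B, C, G
Count = 4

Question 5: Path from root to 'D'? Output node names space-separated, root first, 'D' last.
Walk down from root: F -> D

Answer: F D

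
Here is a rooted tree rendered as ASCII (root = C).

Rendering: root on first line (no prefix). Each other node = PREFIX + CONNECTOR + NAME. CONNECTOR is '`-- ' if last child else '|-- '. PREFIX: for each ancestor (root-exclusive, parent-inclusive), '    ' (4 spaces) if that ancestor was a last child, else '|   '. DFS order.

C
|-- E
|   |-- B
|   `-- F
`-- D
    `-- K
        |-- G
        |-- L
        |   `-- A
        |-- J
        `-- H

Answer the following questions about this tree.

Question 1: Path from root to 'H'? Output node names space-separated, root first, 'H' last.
Walk down from root: C -> D -> K -> H

Answer: C D K H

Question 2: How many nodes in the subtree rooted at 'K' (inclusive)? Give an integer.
Subtree rooted at K contains: A, G, H, J, K, L
Count = 6

Answer: 6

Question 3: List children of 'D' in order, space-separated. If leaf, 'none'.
Node D's children (from adjacency): K

Answer: K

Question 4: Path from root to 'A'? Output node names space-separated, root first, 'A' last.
Walk down from root: C -> D -> K -> L -> A

Answer: C D K L A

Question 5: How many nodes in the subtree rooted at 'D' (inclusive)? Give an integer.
Answer: 7

Derivation:
Subtree rooted at D contains: A, D, G, H, J, K, L
Count = 7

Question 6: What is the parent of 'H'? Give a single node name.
Answer: K

Derivation:
Scan adjacency: H appears as child of K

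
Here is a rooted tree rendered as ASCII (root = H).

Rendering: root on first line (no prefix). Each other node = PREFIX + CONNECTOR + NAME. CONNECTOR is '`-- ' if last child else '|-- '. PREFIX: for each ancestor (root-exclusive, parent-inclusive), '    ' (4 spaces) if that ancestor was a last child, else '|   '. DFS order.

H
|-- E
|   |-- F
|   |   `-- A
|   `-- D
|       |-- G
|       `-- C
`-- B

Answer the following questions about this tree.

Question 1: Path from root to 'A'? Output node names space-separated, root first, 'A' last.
Walk down from root: H -> E -> F -> A

Answer: H E F A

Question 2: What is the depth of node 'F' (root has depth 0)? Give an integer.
Path from root to F: H -> E -> F
Depth = number of edges = 2

Answer: 2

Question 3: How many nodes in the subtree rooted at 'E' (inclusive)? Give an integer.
Answer: 6

Derivation:
Subtree rooted at E contains: A, C, D, E, F, G
Count = 6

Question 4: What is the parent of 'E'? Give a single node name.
Answer: H

Derivation:
Scan adjacency: E appears as child of H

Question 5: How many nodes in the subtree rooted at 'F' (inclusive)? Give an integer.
Answer: 2

Derivation:
Subtree rooted at F contains: A, F
Count = 2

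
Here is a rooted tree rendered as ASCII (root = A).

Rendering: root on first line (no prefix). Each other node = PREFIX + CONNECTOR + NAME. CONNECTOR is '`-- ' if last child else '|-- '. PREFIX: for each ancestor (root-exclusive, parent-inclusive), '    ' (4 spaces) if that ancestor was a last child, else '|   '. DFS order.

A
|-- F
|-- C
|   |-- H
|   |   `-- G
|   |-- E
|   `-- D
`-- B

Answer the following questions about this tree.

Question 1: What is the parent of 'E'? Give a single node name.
Scan adjacency: E appears as child of C

Answer: C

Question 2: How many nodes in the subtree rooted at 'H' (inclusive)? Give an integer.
Subtree rooted at H contains: G, H
Count = 2

Answer: 2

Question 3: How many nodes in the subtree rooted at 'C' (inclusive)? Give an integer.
Subtree rooted at C contains: C, D, E, G, H
Count = 5

Answer: 5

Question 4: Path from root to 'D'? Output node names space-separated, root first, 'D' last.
Walk down from root: A -> C -> D

Answer: A C D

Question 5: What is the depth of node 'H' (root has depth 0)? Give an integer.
Path from root to H: A -> C -> H
Depth = number of edges = 2

Answer: 2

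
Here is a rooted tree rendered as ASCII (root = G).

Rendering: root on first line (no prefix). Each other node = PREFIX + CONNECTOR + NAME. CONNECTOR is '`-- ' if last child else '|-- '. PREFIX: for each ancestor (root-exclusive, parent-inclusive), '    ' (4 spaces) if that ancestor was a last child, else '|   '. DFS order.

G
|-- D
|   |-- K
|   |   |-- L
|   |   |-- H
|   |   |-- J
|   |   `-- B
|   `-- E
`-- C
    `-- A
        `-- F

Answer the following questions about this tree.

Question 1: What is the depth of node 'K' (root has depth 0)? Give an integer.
Path from root to K: G -> D -> K
Depth = number of edges = 2

Answer: 2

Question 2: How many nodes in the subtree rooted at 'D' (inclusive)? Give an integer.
Answer: 7

Derivation:
Subtree rooted at D contains: B, D, E, H, J, K, L
Count = 7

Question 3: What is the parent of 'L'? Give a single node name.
Answer: K

Derivation:
Scan adjacency: L appears as child of K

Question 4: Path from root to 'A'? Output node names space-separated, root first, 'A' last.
Answer: G C A

Derivation:
Walk down from root: G -> C -> A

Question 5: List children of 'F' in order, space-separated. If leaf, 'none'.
Node F's children (from adjacency): (leaf)

Answer: none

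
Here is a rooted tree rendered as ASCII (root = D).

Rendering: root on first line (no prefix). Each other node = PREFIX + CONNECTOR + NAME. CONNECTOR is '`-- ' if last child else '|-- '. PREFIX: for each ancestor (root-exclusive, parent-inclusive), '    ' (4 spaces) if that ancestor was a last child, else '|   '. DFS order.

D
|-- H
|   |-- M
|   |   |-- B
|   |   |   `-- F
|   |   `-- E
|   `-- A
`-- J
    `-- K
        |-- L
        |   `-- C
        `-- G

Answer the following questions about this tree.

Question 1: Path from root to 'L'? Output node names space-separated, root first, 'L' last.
Walk down from root: D -> J -> K -> L

Answer: D J K L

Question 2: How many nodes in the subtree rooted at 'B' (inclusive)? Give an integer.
Answer: 2

Derivation:
Subtree rooted at B contains: B, F
Count = 2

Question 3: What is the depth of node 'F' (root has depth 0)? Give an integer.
Path from root to F: D -> H -> M -> B -> F
Depth = number of edges = 4

Answer: 4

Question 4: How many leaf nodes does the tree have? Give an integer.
Leaves (nodes with no children): A, C, E, F, G

Answer: 5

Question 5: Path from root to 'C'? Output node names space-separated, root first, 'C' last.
Answer: D J K L C

Derivation:
Walk down from root: D -> J -> K -> L -> C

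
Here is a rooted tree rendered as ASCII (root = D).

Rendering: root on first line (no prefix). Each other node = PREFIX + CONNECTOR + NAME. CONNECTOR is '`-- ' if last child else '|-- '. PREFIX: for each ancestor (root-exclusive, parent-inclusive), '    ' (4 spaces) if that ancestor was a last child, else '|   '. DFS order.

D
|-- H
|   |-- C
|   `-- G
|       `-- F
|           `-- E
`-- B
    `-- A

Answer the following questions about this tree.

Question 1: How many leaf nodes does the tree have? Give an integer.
Leaves (nodes with no children): A, C, E

Answer: 3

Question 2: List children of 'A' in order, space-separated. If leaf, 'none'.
Answer: none

Derivation:
Node A's children (from adjacency): (leaf)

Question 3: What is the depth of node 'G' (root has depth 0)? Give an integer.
Path from root to G: D -> H -> G
Depth = number of edges = 2

Answer: 2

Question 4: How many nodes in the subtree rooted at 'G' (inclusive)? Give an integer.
Answer: 3

Derivation:
Subtree rooted at G contains: E, F, G
Count = 3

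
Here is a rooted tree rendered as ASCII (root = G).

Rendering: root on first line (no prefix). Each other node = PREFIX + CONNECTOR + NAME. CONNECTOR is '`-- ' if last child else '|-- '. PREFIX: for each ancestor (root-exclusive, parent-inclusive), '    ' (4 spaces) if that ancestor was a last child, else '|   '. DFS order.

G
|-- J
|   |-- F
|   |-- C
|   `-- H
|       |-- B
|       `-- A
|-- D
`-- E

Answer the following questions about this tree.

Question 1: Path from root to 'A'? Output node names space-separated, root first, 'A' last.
Answer: G J H A

Derivation:
Walk down from root: G -> J -> H -> A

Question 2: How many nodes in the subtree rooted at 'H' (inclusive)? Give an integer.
Subtree rooted at H contains: A, B, H
Count = 3

Answer: 3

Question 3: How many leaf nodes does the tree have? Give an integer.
Leaves (nodes with no children): A, B, C, D, E, F

Answer: 6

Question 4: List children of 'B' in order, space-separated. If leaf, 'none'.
Node B's children (from adjacency): (leaf)

Answer: none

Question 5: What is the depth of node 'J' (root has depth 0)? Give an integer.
Path from root to J: G -> J
Depth = number of edges = 1

Answer: 1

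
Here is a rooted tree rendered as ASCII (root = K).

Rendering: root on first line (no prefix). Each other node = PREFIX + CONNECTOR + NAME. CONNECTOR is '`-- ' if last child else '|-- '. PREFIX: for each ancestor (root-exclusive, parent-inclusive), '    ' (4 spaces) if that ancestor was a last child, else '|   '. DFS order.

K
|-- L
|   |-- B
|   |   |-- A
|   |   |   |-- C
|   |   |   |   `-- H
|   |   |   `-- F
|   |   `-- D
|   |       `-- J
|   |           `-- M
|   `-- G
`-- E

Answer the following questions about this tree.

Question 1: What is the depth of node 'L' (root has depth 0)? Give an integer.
Path from root to L: K -> L
Depth = number of edges = 1

Answer: 1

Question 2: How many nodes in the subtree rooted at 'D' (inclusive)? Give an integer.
Answer: 3

Derivation:
Subtree rooted at D contains: D, J, M
Count = 3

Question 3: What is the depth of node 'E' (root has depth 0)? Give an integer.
Answer: 1

Derivation:
Path from root to E: K -> E
Depth = number of edges = 1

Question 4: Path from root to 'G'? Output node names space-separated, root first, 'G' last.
Answer: K L G

Derivation:
Walk down from root: K -> L -> G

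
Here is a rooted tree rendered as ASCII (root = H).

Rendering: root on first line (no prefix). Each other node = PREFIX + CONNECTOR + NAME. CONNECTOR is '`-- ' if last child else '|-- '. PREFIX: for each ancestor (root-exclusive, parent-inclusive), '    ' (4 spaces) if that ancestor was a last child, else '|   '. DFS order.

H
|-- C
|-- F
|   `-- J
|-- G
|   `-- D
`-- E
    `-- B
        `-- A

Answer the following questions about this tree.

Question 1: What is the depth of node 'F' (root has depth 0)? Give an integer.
Path from root to F: H -> F
Depth = number of edges = 1

Answer: 1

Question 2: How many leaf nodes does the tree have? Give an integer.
Leaves (nodes with no children): A, C, D, J

Answer: 4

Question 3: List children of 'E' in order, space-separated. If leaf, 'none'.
Node E's children (from adjacency): B

Answer: B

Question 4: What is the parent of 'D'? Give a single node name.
Scan adjacency: D appears as child of G

Answer: G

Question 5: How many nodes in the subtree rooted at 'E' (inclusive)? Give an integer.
Subtree rooted at E contains: A, B, E
Count = 3

Answer: 3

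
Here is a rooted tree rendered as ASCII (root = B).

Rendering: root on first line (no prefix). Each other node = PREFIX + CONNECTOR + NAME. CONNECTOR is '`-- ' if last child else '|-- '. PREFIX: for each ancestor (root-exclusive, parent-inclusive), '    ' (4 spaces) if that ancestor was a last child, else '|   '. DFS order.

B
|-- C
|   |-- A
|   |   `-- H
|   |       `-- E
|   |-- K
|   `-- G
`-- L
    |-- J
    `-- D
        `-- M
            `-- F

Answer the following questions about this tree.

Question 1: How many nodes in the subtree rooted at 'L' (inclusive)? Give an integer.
Subtree rooted at L contains: D, F, J, L, M
Count = 5

Answer: 5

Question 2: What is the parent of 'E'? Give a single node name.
Scan adjacency: E appears as child of H

Answer: H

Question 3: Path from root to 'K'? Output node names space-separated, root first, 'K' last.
Answer: B C K

Derivation:
Walk down from root: B -> C -> K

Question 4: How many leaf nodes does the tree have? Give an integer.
Leaves (nodes with no children): E, F, G, J, K

Answer: 5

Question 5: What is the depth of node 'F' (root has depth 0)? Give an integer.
Path from root to F: B -> L -> D -> M -> F
Depth = number of edges = 4

Answer: 4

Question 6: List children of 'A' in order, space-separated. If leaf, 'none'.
Node A's children (from adjacency): H

Answer: H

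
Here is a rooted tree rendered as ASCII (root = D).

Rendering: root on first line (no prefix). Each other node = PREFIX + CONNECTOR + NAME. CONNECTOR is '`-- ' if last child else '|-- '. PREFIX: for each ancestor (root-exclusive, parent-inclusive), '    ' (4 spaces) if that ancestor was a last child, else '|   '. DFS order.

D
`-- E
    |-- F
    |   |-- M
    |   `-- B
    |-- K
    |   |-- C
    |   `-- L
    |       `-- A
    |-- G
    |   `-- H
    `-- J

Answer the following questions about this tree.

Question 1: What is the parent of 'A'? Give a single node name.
Scan adjacency: A appears as child of L

Answer: L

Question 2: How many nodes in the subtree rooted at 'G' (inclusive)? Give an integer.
Subtree rooted at G contains: G, H
Count = 2

Answer: 2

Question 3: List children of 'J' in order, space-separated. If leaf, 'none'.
Node J's children (from adjacency): (leaf)

Answer: none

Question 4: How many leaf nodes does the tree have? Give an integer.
Answer: 6

Derivation:
Leaves (nodes with no children): A, B, C, H, J, M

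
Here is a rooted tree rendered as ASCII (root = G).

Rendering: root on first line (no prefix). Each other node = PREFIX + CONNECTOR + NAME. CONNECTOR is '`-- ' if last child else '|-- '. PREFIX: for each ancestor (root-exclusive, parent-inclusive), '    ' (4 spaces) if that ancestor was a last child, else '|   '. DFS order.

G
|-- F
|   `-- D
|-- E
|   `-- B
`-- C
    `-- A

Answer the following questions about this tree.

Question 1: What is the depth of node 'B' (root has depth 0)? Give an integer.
Answer: 2

Derivation:
Path from root to B: G -> E -> B
Depth = number of edges = 2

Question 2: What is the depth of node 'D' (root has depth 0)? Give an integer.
Path from root to D: G -> F -> D
Depth = number of edges = 2

Answer: 2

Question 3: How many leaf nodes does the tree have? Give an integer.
Leaves (nodes with no children): A, B, D

Answer: 3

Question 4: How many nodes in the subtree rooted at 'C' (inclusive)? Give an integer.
Subtree rooted at C contains: A, C
Count = 2

Answer: 2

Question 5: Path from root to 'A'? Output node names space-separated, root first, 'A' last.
Walk down from root: G -> C -> A

Answer: G C A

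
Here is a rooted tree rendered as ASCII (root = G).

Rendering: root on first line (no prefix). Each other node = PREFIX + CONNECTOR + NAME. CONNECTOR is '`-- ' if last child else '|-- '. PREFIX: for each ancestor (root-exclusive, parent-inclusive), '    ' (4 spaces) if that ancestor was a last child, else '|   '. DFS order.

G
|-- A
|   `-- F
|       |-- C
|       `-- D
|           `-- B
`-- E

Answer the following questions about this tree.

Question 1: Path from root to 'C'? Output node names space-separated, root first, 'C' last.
Answer: G A F C

Derivation:
Walk down from root: G -> A -> F -> C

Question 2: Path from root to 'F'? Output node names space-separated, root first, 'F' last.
Answer: G A F

Derivation:
Walk down from root: G -> A -> F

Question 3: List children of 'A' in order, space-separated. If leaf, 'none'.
Node A's children (from adjacency): F

Answer: F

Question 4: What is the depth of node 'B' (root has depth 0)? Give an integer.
Path from root to B: G -> A -> F -> D -> B
Depth = number of edges = 4

Answer: 4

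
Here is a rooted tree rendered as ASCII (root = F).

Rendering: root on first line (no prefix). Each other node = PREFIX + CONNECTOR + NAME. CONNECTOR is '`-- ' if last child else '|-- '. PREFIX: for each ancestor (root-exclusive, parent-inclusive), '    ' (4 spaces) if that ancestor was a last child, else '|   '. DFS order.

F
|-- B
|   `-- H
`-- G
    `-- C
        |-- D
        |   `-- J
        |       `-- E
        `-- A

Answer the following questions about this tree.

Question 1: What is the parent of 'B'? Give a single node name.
Answer: F

Derivation:
Scan adjacency: B appears as child of F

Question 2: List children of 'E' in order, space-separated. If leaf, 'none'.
Answer: none

Derivation:
Node E's children (from adjacency): (leaf)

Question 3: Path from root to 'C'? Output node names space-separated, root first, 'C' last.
Walk down from root: F -> G -> C

Answer: F G C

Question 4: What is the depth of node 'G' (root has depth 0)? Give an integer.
Path from root to G: F -> G
Depth = number of edges = 1

Answer: 1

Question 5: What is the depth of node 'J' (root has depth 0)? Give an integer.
Answer: 4

Derivation:
Path from root to J: F -> G -> C -> D -> J
Depth = number of edges = 4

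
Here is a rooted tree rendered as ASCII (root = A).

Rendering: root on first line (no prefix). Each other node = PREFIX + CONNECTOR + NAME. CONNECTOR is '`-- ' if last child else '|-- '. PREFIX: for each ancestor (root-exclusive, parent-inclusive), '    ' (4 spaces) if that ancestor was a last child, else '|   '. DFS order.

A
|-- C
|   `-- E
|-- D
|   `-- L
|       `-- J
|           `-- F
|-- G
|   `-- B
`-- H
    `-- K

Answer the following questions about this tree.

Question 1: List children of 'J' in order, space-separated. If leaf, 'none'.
Node J's children (from adjacency): F

Answer: F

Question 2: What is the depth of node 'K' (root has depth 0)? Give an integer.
Path from root to K: A -> H -> K
Depth = number of edges = 2

Answer: 2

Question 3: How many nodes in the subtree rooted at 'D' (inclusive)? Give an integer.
Subtree rooted at D contains: D, F, J, L
Count = 4

Answer: 4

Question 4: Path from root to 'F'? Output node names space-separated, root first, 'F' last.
Answer: A D L J F

Derivation:
Walk down from root: A -> D -> L -> J -> F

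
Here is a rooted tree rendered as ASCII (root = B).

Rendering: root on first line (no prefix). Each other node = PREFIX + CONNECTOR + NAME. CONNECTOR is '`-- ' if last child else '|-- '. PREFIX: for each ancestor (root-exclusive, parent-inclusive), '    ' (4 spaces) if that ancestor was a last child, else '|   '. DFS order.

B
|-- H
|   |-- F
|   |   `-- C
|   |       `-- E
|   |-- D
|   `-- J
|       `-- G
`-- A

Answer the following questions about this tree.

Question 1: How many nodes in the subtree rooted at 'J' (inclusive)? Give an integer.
Subtree rooted at J contains: G, J
Count = 2

Answer: 2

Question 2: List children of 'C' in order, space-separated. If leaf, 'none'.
Node C's children (from adjacency): E

Answer: E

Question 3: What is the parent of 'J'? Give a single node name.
Scan adjacency: J appears as child of H

Answer: H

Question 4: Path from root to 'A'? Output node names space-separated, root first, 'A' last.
Answer: B A

Derivation:
Walk down from root: B -> A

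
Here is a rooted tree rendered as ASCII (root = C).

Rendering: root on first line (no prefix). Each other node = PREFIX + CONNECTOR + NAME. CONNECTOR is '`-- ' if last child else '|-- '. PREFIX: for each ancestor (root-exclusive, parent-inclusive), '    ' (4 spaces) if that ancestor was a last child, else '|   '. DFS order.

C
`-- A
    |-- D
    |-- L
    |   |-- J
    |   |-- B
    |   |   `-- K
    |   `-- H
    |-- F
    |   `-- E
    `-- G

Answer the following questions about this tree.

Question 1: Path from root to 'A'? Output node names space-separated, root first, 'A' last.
Answer: C A

Derivation:
Walk down from root: C -> A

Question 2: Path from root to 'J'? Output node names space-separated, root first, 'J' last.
Answer: C A L J

Derivation:
Walk down from root: C -> A -> L -> J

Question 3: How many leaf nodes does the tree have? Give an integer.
Answer: 6

Derivation:
Leaves (nodes with no children): D, E, G, H, J, K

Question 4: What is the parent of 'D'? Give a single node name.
Scan adjacency: D appears as child of A

Answer: A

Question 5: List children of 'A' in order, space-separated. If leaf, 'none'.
Answer: D L F G

Derivation:
Node A's children (from adjacency): D, L, F, G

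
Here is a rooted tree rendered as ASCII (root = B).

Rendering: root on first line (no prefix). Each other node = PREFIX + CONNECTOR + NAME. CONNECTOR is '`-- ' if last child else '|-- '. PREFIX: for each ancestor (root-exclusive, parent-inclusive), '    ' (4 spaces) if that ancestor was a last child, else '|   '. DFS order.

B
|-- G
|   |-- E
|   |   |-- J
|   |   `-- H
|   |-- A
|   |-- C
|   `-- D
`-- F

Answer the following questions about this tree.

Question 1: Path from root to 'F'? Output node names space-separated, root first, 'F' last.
Walk down from root: B -> F

Answer: B F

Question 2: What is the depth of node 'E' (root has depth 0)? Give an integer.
Path from root to E: B -> G -> E
Depth = number of edges = 2

Answer: 2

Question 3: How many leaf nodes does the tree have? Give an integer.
Leaves (nodes with no children): A, C, D, F, H, J

Answer: 6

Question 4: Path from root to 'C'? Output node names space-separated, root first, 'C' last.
Walk down from root: B -> G -> C

Answer: B G C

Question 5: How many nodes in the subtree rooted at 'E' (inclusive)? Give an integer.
Answer: 3

Derivation:
Subtree rooted at E contains: E, H, J
Count = 3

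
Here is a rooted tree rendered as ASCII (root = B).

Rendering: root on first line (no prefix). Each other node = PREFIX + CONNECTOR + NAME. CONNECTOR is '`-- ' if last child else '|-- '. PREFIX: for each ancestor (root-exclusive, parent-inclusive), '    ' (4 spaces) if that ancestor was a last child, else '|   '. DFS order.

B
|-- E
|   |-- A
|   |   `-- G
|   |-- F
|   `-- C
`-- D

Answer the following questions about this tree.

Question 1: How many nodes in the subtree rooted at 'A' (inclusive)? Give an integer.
Subtree rooted at A contains: A, G
Count = 2

Answer: 2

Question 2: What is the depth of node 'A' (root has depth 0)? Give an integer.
Path from root to A: B -> E -> A
Depth = number of edges = 2

Answer: 2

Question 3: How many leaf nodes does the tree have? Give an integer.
Leaves (nodes with no children): C, D, F, G

Answer: 4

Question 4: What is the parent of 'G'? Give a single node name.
Scan adjacency: G appears as child of A

Answer: A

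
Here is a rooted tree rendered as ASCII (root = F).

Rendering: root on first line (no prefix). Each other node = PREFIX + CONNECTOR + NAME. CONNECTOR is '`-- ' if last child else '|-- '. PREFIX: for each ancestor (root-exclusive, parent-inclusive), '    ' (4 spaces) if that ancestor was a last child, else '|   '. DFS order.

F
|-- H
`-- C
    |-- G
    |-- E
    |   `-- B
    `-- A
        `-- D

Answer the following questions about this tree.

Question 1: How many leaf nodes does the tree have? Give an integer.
Leaves (nodes with no children): B, D, G, H

Answer: 4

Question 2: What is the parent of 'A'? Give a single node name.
Scan adjacency: A appears as child of C

Answer: C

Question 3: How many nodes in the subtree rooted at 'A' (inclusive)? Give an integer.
Subtree rooted at A contains: A, D
Count = 2

Answer: 2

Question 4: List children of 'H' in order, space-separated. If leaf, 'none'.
Answer: none

Derivation:
Node H's children (from adjacency): (leaf)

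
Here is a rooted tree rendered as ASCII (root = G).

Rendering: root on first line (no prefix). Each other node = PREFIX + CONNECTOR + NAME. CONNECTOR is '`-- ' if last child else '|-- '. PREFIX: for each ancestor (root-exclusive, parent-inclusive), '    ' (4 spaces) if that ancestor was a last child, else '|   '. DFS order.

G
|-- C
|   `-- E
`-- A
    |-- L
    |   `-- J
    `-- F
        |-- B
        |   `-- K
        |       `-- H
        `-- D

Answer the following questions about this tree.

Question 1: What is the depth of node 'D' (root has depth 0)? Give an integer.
Path from root to D: G -> A -> F -> D
Depth = number of edges = 3

Answer: 3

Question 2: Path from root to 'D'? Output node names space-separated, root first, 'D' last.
Answer: G A F D

Derivation:
Walk down from root: G -> A -> F -> D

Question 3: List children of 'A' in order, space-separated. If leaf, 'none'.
Answer: L F

Derivation:
Node A's children (from adjacency): L, F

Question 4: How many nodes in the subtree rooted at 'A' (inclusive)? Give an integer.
Subtree rooted at A contains: A, B, D, F, H, J, K, L
Count = 8

Answer: 8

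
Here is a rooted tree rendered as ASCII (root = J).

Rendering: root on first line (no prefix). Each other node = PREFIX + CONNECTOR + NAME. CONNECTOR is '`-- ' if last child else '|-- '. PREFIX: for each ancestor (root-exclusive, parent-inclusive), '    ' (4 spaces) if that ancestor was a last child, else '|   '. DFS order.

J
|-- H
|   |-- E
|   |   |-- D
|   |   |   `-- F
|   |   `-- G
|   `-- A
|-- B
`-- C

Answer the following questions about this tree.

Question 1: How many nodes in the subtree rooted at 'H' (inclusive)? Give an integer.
Subtree rooted at H contains: A, D, E, F, G, H
Count = 6

Answer: 6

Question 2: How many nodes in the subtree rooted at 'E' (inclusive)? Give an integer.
Answer: 4

Derivation:
Subtree rooted at E contains: D, E, F, G
Count = 4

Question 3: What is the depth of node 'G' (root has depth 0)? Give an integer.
Path from root to G: J -> H -> E -> G
Depth = number of edges = 3

Answer: 3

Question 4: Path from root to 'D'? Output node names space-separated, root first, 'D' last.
Answer: J H E D

Derivation:
Walk down from root: J -> H -> E -> D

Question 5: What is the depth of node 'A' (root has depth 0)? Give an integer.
Path from root to A: J -> H -> A
Depth = number of edges = 2

Answer: 2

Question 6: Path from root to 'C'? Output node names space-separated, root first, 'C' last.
Answer: J C

Derivation:
Walk down from root: J -> C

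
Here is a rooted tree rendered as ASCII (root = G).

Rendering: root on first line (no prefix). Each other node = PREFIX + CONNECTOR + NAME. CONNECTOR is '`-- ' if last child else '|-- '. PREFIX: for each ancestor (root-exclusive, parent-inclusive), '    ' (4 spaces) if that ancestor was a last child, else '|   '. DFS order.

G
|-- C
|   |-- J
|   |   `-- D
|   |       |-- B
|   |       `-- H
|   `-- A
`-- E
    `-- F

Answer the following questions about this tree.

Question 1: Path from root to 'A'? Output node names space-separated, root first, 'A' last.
Answer: G C A

Derivation:
Walk down from root: G -> C -> A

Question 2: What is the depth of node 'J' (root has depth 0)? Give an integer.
Path from root to J: G -> C -> J
Depth = number of edges = 2

Answer: 2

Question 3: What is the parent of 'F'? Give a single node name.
Scan adjacency: F appears as child of E

Answer: E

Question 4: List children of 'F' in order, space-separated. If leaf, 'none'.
Answer: none

Derivation:
Node F's children (from adjacency): (leaf)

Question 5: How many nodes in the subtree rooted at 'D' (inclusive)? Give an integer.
Answer: 3

Derivation:
Subtree rooted at D contains: B, D, H
Count = 3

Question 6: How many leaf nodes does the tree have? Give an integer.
Leaves (nodes with no children): A, B, F, H

Answer: 4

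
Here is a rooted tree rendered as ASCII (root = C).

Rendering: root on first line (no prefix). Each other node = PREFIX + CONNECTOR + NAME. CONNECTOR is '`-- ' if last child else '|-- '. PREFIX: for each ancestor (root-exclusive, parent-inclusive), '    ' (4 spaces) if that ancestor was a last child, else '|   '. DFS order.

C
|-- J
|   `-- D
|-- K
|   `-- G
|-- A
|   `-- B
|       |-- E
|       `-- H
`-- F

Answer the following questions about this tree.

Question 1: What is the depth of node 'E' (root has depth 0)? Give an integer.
Path from root to E: C -> A -> B -> E
Depth = number of edges = 3

Answer: 3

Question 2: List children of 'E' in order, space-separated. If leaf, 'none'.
Answer: none

Derivation:
Node E's children (from adjacency): (leaf)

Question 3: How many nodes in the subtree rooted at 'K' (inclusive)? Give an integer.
Subtree rooted at K contains: G, K
Count = 2

Answer: 2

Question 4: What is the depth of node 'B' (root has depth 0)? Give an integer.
Path from root to B: C -> A -> B
Depth = number of edges = 2

Answer: 2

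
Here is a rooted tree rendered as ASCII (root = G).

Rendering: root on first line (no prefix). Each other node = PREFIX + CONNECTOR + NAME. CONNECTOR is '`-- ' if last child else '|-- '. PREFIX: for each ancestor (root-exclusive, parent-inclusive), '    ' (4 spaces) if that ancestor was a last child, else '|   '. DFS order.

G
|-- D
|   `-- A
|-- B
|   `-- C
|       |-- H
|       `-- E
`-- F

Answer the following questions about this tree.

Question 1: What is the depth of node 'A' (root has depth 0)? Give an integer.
Answer: 2

Derivation:
Path from root to A: G -> D -> A
Depth = number of edges = 2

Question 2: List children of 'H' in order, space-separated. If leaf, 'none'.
Answer: none

Derivation:
Node H's children (from adjacency): (leaf)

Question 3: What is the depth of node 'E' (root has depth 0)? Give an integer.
Answer: 3

Derivation:
Path from root to E: G -> B -> C -> E
Depth = number of edges = 3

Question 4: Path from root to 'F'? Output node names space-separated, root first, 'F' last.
Answer: G F

Derivation:
Walk down from root: G -> F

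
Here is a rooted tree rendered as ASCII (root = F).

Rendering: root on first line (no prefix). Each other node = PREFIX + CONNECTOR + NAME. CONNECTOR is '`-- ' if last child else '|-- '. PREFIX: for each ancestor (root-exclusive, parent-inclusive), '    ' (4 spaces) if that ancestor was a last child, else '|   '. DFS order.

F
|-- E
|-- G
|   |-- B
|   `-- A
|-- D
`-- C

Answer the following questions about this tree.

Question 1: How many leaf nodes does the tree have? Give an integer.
Leaves (nodes with no children): A, B, C, D, E

Answer: 5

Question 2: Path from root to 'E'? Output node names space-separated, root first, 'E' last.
Answer: F E

Derivation:
Walk down from root: F -> E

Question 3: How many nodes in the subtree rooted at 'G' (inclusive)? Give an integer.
Answer: 3

Derivation:
Subtree rooted at G contains: A, B, G
Count = 3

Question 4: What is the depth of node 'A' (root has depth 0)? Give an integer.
Answer: 2

Derivation:
Path from root to A: F -> G -> A
Depth = number of edges = 2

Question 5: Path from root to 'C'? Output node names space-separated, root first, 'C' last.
Walk down from root: F -> C

Answer: F C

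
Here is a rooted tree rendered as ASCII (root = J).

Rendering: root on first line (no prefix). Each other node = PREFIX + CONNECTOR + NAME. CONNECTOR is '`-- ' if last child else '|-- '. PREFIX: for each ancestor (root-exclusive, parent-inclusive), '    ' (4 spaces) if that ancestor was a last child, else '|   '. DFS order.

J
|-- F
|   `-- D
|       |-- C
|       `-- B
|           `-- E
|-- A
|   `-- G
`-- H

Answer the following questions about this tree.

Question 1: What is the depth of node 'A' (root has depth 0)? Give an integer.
Answer: 1

Derivation:
Path from root to A: J -> A
Depth = number of edges = 1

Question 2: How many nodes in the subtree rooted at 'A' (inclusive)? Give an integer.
Subtree rooted at A contains: A, G
Count = 2

Answer: 2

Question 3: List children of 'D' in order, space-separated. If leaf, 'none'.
Node D's children (from adjacency): C, B

Answer: C B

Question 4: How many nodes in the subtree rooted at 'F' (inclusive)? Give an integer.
Answer: 5

Derivation:
Subtree rooted at F contains: B, C, D, E, F
Count = 5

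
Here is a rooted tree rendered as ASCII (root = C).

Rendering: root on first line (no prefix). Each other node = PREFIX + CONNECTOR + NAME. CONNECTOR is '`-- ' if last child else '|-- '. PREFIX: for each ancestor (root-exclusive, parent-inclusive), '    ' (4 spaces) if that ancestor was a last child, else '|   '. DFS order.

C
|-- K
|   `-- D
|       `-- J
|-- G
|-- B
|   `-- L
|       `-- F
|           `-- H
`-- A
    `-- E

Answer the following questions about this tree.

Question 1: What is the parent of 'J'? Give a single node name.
Scan adjacency: J appears as child of D

Answer: D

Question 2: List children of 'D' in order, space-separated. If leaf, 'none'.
Answer: J

Derivation:
Node D's children (from adjacency): J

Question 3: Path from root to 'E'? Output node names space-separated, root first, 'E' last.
Answer: C A E

Derivation:
Walk down from root: C -> A -> E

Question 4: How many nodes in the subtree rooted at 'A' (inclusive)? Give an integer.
Answer: 2

Derivation:
Subtree rooted at A contains: A, E
Count = 2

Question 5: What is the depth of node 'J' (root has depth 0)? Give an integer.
Answer: 3

Derivation:
Path from root to J: C -> K -> D -> J
Depth = number of edges = 3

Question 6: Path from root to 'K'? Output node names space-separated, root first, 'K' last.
Walk down from root: C -> K

Answer: C K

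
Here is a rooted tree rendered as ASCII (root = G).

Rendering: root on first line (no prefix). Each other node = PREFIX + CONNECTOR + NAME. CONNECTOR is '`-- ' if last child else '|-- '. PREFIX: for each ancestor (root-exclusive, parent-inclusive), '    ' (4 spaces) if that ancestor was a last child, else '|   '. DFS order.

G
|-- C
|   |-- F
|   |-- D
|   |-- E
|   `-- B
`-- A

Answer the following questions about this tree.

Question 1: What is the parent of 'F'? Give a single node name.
Answer: C

Derivation:
Scan adjacency: F appears as child of C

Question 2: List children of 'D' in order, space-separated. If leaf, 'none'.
Node D's children (from adjacency): (leaf)

Answer: none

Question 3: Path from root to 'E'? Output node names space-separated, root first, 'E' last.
Walk down from root: G -> C -> E

Answer: G C E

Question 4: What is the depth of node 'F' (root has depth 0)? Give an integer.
Answer: 2

Derivation:
Path from root to F: G -> C -> F
Depth = number of edges = 2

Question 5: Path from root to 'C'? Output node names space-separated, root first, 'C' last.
Answer: G C

Derivation:
Walk down from root: G -> C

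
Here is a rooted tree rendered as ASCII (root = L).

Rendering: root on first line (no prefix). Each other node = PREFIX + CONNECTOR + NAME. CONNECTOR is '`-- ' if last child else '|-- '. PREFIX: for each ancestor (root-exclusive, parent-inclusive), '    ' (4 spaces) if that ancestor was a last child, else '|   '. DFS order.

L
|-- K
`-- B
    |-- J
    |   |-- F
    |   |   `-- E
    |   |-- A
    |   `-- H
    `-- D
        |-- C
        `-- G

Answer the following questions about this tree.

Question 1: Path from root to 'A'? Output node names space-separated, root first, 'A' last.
Answer: L B J A

Derivation:
Walk down from root: L -> B -> J -> A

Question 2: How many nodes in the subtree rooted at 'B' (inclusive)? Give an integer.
Subtree rooted at B contains: A, B, C, D, E, F, G, H, J
Count = 9

Answer: 9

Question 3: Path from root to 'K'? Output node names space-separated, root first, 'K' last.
Answer: L K

Derivation:
Walk down from root: L -> K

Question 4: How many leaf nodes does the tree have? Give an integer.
Leaves (nodes with no children): A, C, E, G, H, K

Answer: 6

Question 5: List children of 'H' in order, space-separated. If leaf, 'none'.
Node H's children (from adjacency): (leaf)

Answer: none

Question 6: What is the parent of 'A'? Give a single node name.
Answer: J

Derivation:
Scan adjacency: A appears as child of J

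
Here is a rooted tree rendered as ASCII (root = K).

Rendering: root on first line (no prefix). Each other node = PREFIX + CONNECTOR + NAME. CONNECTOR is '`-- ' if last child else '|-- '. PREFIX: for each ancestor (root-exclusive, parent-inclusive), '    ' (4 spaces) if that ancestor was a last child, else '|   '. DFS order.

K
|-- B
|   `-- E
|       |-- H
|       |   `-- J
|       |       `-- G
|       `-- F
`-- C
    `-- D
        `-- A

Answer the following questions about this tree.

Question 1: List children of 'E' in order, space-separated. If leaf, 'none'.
Answer: H F

Derivation:
Node E's children (from adjacency): H, F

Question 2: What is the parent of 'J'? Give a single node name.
Answer: H

Derivation:
Scan adjacency: J appears as child of H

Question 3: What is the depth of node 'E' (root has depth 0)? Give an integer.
Answer: 2

Derivation:
Path from root to E: K -> B -> E
Depth = number of edges = 2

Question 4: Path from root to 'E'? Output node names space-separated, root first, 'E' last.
Walk down from root: K -> B -> E

Answer: K B E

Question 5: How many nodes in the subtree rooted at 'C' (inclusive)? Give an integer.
Answer: 3

Derivation:
Subtree rooted at C contains: A, C, D
Count = 3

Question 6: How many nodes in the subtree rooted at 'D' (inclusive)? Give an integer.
Subtree rooted at D contains: A, D
Count = 2

Answer: 2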